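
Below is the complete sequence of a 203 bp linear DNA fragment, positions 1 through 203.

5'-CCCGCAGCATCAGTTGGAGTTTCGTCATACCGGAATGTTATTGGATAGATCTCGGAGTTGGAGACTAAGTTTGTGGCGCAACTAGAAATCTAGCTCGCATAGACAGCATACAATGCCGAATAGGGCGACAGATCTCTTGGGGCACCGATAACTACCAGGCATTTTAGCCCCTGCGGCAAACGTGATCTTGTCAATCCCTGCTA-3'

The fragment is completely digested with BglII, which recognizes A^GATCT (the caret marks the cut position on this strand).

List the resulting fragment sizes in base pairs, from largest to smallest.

BglII sites (AGATCT) start at positions 47, 130.
BglII cuts after the first base of each site, so after positions 47, 130.
Linear molecule, 2 cuts → 3 fragments:
  1–47 → 47 bp
  48–130 → 83 bp
  131–203 → 73 bp
Sorted largest to smallest: 83, 73, 47 bp.

83, 73, 47 bp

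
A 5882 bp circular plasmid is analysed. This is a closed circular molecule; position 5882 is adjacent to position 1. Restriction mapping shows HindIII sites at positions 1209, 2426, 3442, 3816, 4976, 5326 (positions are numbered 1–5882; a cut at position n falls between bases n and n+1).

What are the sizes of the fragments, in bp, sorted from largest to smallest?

1765, 1217, 1160, 1016, 374, 350 bp

Circular molecule, 6 cuts → 6 fragments:
  2426 − 1209 = 1217 bp
  3442 − 2426 = 1016 bp
  3816 − 3442 = 374 bp
  4976 − 3816 = 1160 bp
  5326 − 4976 = 350 bp
  wrap: 5882 − 5326 + 1209 = 1765 bp
Sorted largest to smallest: 1765, 1217, 1160, 1016, 374, 350 bp.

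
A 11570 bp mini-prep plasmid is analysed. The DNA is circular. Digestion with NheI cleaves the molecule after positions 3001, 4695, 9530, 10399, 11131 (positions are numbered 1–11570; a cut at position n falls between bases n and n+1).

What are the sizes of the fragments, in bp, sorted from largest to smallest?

Circular molecule, 5 cuts → 5 fragments:
  4695 − 3001 = 1694 bp
  9530 − 4695 = 4835 bp
  10399 − 9530 = 869 bp
  11131 − 10399 = 732 bp
  wrap: 11570 − 11131 + 3001 = 3440 bp
Sorted largest to smallest: 4835, 3440, 1694, 869, 732 bp.

4835, 3440, 1694, 869, 732 bp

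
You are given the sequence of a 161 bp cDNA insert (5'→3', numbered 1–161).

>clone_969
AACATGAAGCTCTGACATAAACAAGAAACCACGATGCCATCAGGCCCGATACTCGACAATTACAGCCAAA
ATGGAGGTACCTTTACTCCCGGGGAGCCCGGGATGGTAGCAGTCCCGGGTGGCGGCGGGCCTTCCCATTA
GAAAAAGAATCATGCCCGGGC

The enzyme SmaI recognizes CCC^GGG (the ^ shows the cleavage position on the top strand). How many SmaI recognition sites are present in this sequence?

4

CCCGGG occurs starting at positions 88, 97, 114, 155.
SmaI cuts at 4 sites.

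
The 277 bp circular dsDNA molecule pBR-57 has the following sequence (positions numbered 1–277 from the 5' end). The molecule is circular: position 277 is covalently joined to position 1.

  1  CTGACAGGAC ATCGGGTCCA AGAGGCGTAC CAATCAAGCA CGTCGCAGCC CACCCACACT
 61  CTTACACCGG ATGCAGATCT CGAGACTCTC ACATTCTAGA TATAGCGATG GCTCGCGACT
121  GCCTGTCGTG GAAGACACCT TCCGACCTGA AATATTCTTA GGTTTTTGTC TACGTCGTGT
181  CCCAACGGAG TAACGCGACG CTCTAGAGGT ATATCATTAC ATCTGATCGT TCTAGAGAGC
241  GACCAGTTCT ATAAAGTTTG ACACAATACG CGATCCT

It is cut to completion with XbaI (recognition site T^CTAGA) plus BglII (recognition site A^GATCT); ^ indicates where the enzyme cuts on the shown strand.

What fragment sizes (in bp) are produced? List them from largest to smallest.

XbaI sites (TCTAGA) start at positions 95, 202, 231.
XbaI cuts after the first base of each site, so after positions 95, 202, 231.
The BglII site (AGATCT) starts at position 75.
BglII cuts after the first base of each site, so after position 75.
Combined cut positions: 75, 95, 202, 231.
Circular molecule, 4 cuts → 4 fragments:
  76–95 → 20 bp
  96–202 → 107 bp
  203–231 → 29 bp
  232–277 then 1–75 → 46 + 75 = 121 bp
Sorted largest to smallest: 121, 107, 29, 20 bp.

121, 107, 29, 20 bp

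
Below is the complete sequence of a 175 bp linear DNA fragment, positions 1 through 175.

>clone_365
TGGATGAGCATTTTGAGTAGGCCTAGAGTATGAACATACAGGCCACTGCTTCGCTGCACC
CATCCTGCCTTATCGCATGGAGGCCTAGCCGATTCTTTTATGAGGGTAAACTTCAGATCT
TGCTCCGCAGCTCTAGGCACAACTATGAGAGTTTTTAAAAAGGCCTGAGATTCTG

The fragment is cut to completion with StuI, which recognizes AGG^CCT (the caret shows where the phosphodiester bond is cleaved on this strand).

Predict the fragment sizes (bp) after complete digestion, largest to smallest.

StuI sites (AGGCCT) start at positions 19, 81, 161.
StuI cuts after base 3 of each site, so after positions 21, 83, 163.
Linear molecule, 3 cuts → 4 fragments:
  1–21 → 21 bp
  22–83 → 62 bp
  84–163 → 80 bp
  164–175 → 12 bp
Sorted largest to smallest: 80, 62, 21, 12 bp.

80, 62, 21, 12 bp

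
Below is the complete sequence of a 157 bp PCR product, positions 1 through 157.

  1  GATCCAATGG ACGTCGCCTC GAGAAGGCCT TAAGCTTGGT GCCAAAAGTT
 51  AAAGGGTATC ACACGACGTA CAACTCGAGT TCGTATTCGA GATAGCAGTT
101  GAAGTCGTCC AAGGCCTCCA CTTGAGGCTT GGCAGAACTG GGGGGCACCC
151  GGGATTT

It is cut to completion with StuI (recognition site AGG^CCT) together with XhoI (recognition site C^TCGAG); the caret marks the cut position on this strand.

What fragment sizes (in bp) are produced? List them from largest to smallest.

47, 43, 40, 18, 9 bp

StuI sites (AGGCCT) start at positions 25, 112.
StuI cuts after base 3 of each site, so after positions 27, 114.
XhoI sites (CTCGAG) start at positions 18, 74.
XhoI cuts after the first base of each site, so after positions 18, 74.
Combined cut positions: 18, 27, 74, 114.
Linear molecule, 4 cuts → 5 fragments:
  1–18 → 18 bp
  19–27 → 9 bp
  28–74 → 47 bp
  75–114 → 40 bp
  115–157 → 43 bp
Sorted largest to smallest: 47, 43, 40, 18, 9 bp.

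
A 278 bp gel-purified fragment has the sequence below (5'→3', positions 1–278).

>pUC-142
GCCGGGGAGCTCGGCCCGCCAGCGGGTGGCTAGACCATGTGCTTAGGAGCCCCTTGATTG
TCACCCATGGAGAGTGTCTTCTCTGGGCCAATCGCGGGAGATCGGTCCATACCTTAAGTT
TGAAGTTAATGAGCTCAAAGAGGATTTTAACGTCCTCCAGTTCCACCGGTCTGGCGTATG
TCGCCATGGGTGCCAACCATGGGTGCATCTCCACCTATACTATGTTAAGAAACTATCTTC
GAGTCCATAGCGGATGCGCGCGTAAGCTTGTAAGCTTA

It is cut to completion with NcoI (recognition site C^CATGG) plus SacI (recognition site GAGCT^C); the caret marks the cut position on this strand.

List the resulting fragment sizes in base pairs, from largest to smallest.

NcoI sites (CCATGG) start at positions 65, 184, 197.
NcoI cuts after the first base of each site, so after positions 65, 184, 197.
SacI sites (GAGCTC) start at positions 7, 131.
SacI cuts after base 5 of each site (before the last base), so after positions 11, 135.
Combined cut positions: 11, 65, 135, 184, 197.
Linear molecule, 5 cuts → 6 fragments:
  1–11 → 11 bp
  12–65 → 54 bp
  66–135 → 70 bp
  136–184 → 49 bp
  185–197 → 13 bp
  198–278 → 81 bp
Sorted largest to smallest: 81, 70, 54, 49, 13, 11 bp.

81, 70, 54, 49, 13, 11 bp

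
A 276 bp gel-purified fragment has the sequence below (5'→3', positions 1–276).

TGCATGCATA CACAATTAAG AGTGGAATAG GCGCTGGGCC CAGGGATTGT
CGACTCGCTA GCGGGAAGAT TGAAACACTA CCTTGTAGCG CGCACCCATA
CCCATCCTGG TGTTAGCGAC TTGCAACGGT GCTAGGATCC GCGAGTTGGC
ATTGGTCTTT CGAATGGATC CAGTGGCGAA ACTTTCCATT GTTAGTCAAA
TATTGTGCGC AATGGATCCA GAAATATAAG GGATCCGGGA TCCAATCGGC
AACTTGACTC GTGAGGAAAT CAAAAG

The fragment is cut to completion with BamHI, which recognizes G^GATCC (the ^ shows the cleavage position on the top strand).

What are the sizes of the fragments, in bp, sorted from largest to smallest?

135, 48, 38, 31, 17, 7 bp

BamHI sites (GGATCC) start at positions 135, 166, 214, 231, 238.
BamHI cuts after the first base of each site, so after positions 135, 166, 214, 231, 238.
Linear molecule, 5 cuts → 6 fragments:
  1–135 → 135 bp
  136–166 → 31 bp
  167–214 → 48 bp
  215–231 → 17 bp
  232–238 → 7 bp
  239–276 → 38 bp
Sorted largest to smallest: 135, 48, 38, 31, 17, 7 bp.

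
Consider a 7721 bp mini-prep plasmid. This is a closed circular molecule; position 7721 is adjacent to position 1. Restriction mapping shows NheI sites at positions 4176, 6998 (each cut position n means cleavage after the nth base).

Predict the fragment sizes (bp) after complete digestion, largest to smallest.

4899, 2822 bp

Circular molecule, 2 cuts → 2 fragments:
  6998 − 4176 = 2822 bp
  wrap: 7721 − 6998 + 4176 = 4899 bp
Sorted largest to smallest: 4899, 2822 bp.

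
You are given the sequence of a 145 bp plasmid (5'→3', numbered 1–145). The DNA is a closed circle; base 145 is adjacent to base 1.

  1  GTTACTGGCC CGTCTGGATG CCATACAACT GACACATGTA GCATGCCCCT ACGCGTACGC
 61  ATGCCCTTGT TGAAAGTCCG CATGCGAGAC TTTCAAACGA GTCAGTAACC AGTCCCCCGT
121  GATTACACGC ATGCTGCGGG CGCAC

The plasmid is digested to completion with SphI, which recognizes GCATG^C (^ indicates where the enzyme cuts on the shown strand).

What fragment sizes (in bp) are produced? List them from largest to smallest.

57, 49, 21, 18 bp

SphI sites (GCATGC) start at positions 41, 59, 80, 129.
SphI cuts after base 5 of each site (before the last base), so after positions 45, 63, 84, 133.
Circular molecule, 4 cuts → 4 fragments:
  46–63 → 18 bp
  64–84 → 21 bp
  85–133 → 49 bp
  134–145 then 1–45 → 12 + 45 = 57 bp
Sorted largest to smallest: 57, 49, 21, 18 bp.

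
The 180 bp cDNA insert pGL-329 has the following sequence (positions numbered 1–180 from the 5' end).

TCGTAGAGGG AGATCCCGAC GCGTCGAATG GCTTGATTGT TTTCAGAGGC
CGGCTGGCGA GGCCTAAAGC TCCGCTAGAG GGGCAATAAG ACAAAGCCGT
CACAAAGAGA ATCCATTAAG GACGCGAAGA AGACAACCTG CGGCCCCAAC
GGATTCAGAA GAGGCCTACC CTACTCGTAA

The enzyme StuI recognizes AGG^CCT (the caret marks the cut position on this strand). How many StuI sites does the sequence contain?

2

AGGCCT occurs starting at positions 60, 162.
StuI cuts at 2 sites.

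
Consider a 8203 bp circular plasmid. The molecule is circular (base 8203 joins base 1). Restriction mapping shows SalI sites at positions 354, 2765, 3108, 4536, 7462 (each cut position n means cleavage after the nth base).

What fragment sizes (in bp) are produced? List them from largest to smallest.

Circular molecule, 5 cuts → 5 fragments:
  2765 − 354 = 2411 bp
  3108 − 2765 = 343 bp
  4536 − 3108 = 1428 bp
  7462 − 4536 = 2926 bp
  wrap: 8203 − 7462 + 354 = 1095 bp
Sorted largest to smallest: 2926, 2411, 1428, 1095, 343 bp.

2926, 2411, 1428, 1095, 343 bp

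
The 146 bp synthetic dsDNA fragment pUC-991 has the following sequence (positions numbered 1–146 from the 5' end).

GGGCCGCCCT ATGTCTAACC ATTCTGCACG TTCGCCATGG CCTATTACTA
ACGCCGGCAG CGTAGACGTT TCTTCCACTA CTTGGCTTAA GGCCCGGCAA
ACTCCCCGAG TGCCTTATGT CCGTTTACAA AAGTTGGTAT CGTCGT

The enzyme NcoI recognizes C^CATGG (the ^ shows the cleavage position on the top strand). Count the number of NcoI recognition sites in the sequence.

CCATGG occurs starting at position 35.
NcoI cuts at 1 site.

1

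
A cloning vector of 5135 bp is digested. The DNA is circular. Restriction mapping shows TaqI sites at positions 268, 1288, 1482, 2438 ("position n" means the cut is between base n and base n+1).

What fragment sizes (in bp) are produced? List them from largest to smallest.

Circular molecule, 4 cuts → 4 fragments:
  1288 − 268 = 1020 bp
  1482 − 1288 = 194 bp
  2438 − 1482 = 956 bp
  wrap: 5135 − 2438 + 268 = 2965 bp
Sorted largest to smallest: 2965, 1020, 956, 194 bp.

2965, 1020, 956, 194 bp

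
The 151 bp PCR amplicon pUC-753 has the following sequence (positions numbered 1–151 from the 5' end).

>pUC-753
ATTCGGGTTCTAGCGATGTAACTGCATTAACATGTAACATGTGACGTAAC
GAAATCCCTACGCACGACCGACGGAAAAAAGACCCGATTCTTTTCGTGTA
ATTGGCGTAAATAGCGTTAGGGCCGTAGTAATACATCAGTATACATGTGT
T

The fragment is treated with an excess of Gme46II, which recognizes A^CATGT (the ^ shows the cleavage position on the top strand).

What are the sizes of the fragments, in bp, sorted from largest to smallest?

106, 30, 8, 7 bp

Gme46II sites (ACATGT) start at positions 30, 37, 143.
Gme46II cuts after the first base of each site, so after positions 30, 37, 143.
Linear molecule, 3 cuts → 4 fragments:
  1–30 → 30 bp
  31–37 → 7 bp
  38–143 → 106 bp
  144–151 → 8 bp
Sorted largest to smallest: 106, 30, 8, 7 bp.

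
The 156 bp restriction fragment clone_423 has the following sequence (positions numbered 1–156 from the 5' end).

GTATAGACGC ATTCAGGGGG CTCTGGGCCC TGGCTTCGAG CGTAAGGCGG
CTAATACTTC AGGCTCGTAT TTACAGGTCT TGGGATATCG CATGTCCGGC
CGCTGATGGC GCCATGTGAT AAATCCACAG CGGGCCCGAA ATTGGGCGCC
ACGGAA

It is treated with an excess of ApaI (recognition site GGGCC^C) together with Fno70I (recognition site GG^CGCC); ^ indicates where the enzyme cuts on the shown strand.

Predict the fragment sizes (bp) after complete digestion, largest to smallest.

ApaI sites (GGGCCC) start at positions 25, 132.
ApaI cuts after base 5 of each site (before the last base), so after positions 29, 136.
Fno70I sites (GGCGCC) start at positions 108, 145.
Fno70I cuts after base 2 of each site, so after positions 109, 146.
Combined cut positions: 29, 109, 136, 146.
Linear molecule, 4 cuts → 5 fragments:
  1–29 → 29 bp
  30–109 → 80 bp
  110–136 → 27 bp
  137–146 → 10 bp
  147–156 → 10 bp
Sorted largest to smallest: 80, 29, 27, 10, 10 bp.

80, 29, 27, 10, 10 bp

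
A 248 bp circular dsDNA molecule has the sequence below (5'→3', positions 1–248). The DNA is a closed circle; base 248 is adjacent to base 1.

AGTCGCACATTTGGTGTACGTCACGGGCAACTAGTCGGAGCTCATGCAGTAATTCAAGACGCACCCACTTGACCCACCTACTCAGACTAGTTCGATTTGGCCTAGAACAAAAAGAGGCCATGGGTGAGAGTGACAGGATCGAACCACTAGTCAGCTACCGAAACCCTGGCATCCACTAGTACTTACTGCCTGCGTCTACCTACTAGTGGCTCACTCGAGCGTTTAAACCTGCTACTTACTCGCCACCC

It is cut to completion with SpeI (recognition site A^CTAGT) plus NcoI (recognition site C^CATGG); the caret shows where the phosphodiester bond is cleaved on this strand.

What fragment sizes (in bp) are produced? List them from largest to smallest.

SpeI sites (ACTAGT) start at positions 30, 86, 146, 175, 202.
SpeI cuts after the first base of each site, so after positions 30, 86, 146, 175, 202.
The NcoI site (CCATGG) starts at position 118.
NcoI cuts after the first base of each site, so after position 118.
Combined cut positions: 30, 86, 118, 146, 175, 202.
Circular molecule, 6 cuts → 6 fragments:
  31–86 → 56 bp
  87–118 → 32 bp
  119–146 → 28 bp
  147–175 → 29 bp
  176–202 → 27 bp
  203–248 then 1–30 → 46 + 30 = 76 bp
Sorted largest to smallest: 76, 56, 32, 29, 28, 27 bp.

76, 56, 32, 29, 28, 27 bp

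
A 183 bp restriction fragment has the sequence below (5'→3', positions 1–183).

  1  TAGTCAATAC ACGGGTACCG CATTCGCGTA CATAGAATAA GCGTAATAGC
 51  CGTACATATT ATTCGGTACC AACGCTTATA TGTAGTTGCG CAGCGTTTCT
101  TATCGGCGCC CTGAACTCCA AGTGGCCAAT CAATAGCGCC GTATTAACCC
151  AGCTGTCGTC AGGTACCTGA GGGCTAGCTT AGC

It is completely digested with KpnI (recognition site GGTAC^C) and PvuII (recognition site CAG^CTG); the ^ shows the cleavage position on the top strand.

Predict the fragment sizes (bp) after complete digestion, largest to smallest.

KpnI sites (GGTACC) start at positions 14, 65, 162.
KpnI cuts after base 5 of each site (before the last base), so after positions 18, 69, 166.
The PvuII site (CAGCTG) starts at position 150.
PvuII cuts after base 3 of each site, so after position 152.
Combined cut positions: 18, 69, 152, 166.
Linear molecule, 4 cuts → 5 fragments:
  1–18 → 18 bp
  19–69 → 51 bp
  70–152 → 83 bp
  153–166 → 14 bp
  167–183 → 17 bp
Sorted largest to smallest: 83, 51, 18, 17, 14 bp.

83, 51, 18, 17, 14 bp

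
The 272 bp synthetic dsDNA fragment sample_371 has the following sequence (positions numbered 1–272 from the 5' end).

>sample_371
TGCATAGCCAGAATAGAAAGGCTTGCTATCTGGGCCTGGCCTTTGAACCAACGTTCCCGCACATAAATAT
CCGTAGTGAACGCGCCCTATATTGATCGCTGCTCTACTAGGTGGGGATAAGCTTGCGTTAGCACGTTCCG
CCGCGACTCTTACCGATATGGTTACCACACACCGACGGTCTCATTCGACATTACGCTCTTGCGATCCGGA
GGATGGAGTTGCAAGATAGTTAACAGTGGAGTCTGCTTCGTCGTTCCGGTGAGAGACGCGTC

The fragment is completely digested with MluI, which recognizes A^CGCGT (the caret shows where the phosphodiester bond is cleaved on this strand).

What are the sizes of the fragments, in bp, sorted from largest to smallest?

The MluI site (ACGCGT) starts at position 266.
MluI cuts after the first base of each site, so after position 266.
Linear molecule, 1 cut → 2 fragments:
  1–266 → 266 bp
  267–272 → 6 bp
Sorted largest to smallest: 266, 6 bp.

266, 6 bp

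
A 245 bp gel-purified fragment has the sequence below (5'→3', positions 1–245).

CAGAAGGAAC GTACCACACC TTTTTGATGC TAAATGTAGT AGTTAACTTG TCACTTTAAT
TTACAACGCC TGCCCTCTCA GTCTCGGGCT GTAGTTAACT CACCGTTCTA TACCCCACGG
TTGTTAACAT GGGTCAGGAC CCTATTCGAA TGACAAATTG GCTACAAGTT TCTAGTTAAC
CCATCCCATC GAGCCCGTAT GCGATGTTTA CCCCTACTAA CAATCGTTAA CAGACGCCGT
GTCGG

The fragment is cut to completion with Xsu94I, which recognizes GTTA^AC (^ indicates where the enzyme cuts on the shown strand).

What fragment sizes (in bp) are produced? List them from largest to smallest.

52, 52, 51, 45, 29, 16 bp

Xsu94I sites (GTTAAC) start at positions 42, 94, 123, 175, 226.
Xsu94I cuts after base 4 of each site, so after positions 45, 97, 126, 178, 229.
Linear molecule, 5 cuts → 6 fragments:
  1–45 → 45 bp
  46–97 → 52 bp
  98–126 → 29 bp
  127–178 → 52 bp
  179–229 → 51 bp
  230–245 → 16 bp
Sorted largest to smallest: 52, 52, 51, 45, 29, 16 bp.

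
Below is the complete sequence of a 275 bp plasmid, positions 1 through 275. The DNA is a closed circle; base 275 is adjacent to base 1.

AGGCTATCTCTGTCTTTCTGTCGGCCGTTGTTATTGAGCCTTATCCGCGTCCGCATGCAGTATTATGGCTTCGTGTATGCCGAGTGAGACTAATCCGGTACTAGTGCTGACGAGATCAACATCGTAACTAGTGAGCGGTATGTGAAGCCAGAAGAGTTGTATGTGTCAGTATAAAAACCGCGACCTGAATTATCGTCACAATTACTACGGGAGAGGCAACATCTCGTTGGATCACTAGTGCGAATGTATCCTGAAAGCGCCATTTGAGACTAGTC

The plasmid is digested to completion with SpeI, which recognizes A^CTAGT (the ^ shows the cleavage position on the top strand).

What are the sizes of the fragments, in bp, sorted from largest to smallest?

SpeI sites (ACTAGT) start at positions 100, 127, 234, 269.
SpeI cuts after the first base of each site, so after positions 100, 127, 234, 269.
Circular molecule, 4 cuts → 4 fragments:
  101–127 → 27 bp
  128–234 → 107 bp
  235–269 → 35 bp
  270–275 then 1–100 → 6 + 100 = 106 bp
Sorted largest to smallest: 107, 106, 35, 27 bp.

107, 106, 35, 27 bp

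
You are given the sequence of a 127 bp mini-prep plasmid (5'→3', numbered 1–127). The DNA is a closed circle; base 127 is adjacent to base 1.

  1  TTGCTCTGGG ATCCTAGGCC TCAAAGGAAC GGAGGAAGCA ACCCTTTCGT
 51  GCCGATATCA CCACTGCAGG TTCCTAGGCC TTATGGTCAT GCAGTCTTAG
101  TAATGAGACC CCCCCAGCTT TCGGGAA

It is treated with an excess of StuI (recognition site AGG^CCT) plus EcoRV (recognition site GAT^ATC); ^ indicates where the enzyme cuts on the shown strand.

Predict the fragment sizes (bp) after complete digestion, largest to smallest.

67, 38, 22 bp

StuI sites (AGGCCT) start at positions 16, 76.
StuI cuts after base 3 of each site, so after positions 18, 78.
The EcoRV site (GATATC) starts at position 54.
EcoRV cuts after base 3 of each site, so after position 56.
Combined cut positions: 18, 56, 78.
Circular molecule, 3 cuts → 3 fragments:
  19–56 → 38 bp
  57–78 → 22 bp
  79–127 then 1–18 → 49 + 18 = 67 bp
Sorted largest to smallest: 67, 38, 22 bp.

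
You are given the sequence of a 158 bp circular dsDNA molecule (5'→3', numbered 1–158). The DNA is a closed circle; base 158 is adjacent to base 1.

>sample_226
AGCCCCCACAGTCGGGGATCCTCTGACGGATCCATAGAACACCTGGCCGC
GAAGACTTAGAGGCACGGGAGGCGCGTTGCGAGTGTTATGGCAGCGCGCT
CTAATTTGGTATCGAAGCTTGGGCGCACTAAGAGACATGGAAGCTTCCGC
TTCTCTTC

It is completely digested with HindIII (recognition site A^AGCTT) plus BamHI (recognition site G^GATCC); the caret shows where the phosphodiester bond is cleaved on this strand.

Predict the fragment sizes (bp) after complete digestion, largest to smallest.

87, 33, 26, 12 bp

HindIII sites (AAGCTT) start at positions 115, 141.
HindIII cuts after the first base of each site, so after positions 115, 141.
BamHI sites (GGATCC) start at positions 16, 28.
BamHI cuts after the first base of each site, so after positions 16, 28.
Combined cut positions: 16, 28, 115, 141.
Circular molecule, 4 cuts → 4 fragments:
  17–28 → 12 bp
  29–115 → 87 bp
  116–141 → 26 bp
  142–158 then 1–16 → 17 + 16 = 33 bp
Sorted largest to smallest: 87, 33, 26, 12 bp.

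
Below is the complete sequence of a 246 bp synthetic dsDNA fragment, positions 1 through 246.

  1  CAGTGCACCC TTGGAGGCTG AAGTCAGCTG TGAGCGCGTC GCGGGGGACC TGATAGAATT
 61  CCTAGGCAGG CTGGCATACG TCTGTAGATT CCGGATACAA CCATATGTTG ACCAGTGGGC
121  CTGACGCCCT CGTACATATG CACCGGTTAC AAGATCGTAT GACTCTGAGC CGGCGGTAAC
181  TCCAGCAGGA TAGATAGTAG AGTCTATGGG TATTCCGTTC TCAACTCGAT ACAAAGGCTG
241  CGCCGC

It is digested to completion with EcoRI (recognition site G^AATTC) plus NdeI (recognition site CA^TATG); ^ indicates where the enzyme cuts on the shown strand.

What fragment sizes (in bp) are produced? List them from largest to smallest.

110, 56, 47, 33 bp

The EcoRI site (GAATTC) starts at position 56.
EcoRI cuts after the first base of each site, so after position 56.
NdeI sites (CATATG) start at positions 102, 135.
NdeI cuts after base 2 of each site, so after positions 103, 136.
Combined cut positions: 56, 103, 136.
Linear molecule, 3 cuts → 4 fragments:
  1–56 → 56 bp
  57–103 → 47 bp
  104–136 → 33 bp
  137–246 → 110 bp
Sorted largest to smallest: 110, 56, 47, 33 bp.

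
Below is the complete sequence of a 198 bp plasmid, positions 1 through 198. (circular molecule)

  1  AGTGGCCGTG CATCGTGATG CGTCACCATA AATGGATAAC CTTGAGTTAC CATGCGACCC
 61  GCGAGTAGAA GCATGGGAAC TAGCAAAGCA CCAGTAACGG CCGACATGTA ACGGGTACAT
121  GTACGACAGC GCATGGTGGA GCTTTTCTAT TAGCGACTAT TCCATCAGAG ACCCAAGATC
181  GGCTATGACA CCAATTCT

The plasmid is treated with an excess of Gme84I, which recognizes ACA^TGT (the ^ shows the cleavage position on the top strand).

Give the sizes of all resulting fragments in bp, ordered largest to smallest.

185, 13 bp

Gme84I sites (ACATGT) start at positions 104, 117.
Gme84I cuts after base 3 of each site, so after positions 106, 119.
Circular molecule, 2 cuts → 2 fragments:
  107–119 → 13 bp
  120–198 then 1–106 → 79 + 106 = 185 bp
Sorted largest to smallest: 185, 13 bp.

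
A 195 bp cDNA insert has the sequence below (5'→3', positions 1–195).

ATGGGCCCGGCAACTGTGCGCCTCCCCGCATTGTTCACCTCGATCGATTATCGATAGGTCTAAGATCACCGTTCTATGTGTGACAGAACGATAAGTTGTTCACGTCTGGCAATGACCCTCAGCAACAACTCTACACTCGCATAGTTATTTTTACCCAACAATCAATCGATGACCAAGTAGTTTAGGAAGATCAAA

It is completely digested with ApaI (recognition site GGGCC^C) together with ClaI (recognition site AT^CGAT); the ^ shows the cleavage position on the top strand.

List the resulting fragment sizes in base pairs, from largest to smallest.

115, 37, 29, 7, 7 bp

The ApaI site (GGGCCC) starts at position 3.
ApaI cuts after base 5 of each site (before the last base), so after position 7.
ClaI sites (ATCGAT) start at positions 43, 50, 165.
ClaI cuts after base 2 of each site, so after positions 44, 51, 166.
Combined cut positions: 7, 44, 51, 166.
Linear molecule, 4 cuts → 5 fragments:
  1–7 → 7 bp
  8–44 → 37 bp
  45–51 → 7 bp
  52–166 → 115 bp
  167–195 → 29 bp
Sorted largest to smallest: 115, 37, 29, 7, 7 bp.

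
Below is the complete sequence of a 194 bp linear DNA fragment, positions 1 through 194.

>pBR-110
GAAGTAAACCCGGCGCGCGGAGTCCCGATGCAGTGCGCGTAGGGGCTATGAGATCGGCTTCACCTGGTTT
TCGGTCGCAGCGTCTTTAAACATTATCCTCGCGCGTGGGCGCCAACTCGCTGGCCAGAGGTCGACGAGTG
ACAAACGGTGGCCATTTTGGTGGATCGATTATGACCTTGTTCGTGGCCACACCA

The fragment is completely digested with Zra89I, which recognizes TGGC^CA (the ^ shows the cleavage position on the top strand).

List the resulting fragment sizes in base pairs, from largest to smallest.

Zra89I sites (TGGCCA) start at positions 121, 149, 184.
Zra89I cuts after base 4 of each site, so after positions 124, 152, 187.
Linear molecule, 3 cuts → 4 fragments:
  1–124 → 124 bp
  125–152 → 28 bp
  153–187 → 35 bp
  188–194 → 7 bp
Sorted largest to smallest: 124, 35, 28, 7 bp.

124, 35, 28, 7 bp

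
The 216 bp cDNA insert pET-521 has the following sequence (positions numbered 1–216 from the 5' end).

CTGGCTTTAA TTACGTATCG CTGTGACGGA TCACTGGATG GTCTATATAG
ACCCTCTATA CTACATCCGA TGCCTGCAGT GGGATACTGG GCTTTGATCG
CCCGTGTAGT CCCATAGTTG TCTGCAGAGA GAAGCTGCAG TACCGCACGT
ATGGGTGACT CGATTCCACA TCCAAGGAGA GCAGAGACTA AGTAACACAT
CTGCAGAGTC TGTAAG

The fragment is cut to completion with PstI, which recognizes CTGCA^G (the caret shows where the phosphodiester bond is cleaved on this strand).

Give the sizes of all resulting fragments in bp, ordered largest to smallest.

PstI sites (CTGCAG) start at positions 74, 122, 135, 201.
PstI cuts after base 5 of each site (before the last base), so after positions 78, 126, 139, 205.
Linear molecule, 4 cuts → 5 fragments:
  1–78 → 78 bp
  79–126 → 48 bp
  127–139 → 13 bp
  140–205 → 66 bp
  206–216 → 11 bp
Sorted largest to smallest: 78, 66, 48, 13, 11 bp.

78, 66, 48, 13, 11 bp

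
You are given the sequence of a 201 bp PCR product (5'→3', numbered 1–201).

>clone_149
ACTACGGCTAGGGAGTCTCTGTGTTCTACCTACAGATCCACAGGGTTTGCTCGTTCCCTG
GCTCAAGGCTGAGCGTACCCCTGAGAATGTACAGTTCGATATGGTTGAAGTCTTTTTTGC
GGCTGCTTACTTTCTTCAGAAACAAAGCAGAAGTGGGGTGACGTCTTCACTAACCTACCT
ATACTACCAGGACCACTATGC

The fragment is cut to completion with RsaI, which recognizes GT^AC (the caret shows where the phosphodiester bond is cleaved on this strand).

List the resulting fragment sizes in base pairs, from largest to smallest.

RsaI sites (GTAC) start at positions 75, 89.
RsaI cuts after base 2 of each site, so after positions 76, 90.
Linear molecule, 2 cuts → 3 fragments:
  1–76 → 76 bp
  77–90 → 14 bp
  91–201 → 111 bp
Sorted largest to smallest: 111, 76, 14 bp.

111, 76, 14 bp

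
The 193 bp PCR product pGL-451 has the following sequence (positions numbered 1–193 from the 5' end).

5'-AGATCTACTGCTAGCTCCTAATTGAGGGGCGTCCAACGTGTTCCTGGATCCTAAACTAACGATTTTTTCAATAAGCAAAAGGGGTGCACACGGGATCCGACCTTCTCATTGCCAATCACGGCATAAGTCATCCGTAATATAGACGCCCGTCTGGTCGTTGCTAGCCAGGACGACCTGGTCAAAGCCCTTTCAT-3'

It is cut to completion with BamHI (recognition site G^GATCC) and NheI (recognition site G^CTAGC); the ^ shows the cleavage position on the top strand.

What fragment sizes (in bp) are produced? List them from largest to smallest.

BamHI sites (GGATCC) start at positions 46, 93.
BamHI cuts after the first base of each site, so after positions 46, 93.
NheI sites (GCTAGC) start at positions 10, 160.
NheI cuts after the first base of each site, so after positions 10, 160.
Combined cut positions: 10, 46, 93, 160.
Linear molecule, 4 cuts → 5 fragments:
  1–10 → 10 bp
  11–46 → 36 bp
  47–93 → 47 bp
  94–160 → 67 bp
  161–193 → 33 bp
Sorted largest to smallest: 67, 47, 36, 33, 10 bp.

67, 47, 36, 33, 10 bp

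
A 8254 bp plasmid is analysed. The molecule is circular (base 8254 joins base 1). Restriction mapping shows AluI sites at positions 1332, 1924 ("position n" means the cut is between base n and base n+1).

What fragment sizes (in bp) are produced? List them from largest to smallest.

Circular molecule, 2 cuts → 2 fragments:
  1924 − 1332 = 592 bp
  wrap: 8254 − 1924 + 1332 = 7662 bp
Sorted largest to smallest: 7662, 592 bp.

7662, 592 bp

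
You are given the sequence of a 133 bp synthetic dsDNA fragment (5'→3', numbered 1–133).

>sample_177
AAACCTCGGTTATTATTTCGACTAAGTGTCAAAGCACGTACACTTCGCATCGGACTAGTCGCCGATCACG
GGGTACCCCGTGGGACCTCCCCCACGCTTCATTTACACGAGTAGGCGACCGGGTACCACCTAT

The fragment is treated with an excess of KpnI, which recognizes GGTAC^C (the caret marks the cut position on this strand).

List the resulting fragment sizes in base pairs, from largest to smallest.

KpnI sites (GGTACC) start at positions 72, 122.
KpnI cuts after base 5 of each site (before the last base), so after positions 76, 126.
Linear molecule, 2 cuts → 3 fragments:
  1–76 → 76 bp
  77–126 → 50 bp
  127–133 → 7 bp
Sorted largest to smallest: 76, 50, 7 bp.

76, 50, 7 bp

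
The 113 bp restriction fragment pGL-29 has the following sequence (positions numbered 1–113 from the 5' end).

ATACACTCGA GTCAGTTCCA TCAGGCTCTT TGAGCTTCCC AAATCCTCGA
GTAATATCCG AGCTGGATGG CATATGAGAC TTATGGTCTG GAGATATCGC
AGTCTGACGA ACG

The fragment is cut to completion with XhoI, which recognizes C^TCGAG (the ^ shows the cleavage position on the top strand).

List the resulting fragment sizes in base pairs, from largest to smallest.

XhoI sites (CTCGAG) start at positions 6, 46.
XhoI cuts after the first base of each site, so after positions 6, 46.
Linear molecule, 2 cuts → 3 fragments:
  1–6 → 6 bp
  7–46 → 40 bp
  47–113 → 67 bp
Sorted largest to smallest: 67, 40, 6 bp.

67, 40, 6 bp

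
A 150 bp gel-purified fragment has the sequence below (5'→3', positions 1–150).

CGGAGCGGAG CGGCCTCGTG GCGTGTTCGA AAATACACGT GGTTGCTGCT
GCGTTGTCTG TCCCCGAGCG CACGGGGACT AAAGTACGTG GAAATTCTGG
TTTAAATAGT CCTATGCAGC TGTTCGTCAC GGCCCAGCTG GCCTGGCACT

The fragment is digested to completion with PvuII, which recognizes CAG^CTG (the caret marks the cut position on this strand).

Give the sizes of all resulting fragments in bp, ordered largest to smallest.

PvuII sites (CAGCTG) start at positions 117, 135.
PvuII cuts after base 3 of each site, so after positions 119, 137.
Linear molecule, 2 cuts → 3 fragments:
  1–119 → 119 bp
  120–137 → 18 bp
  138–150 → 13 bp
Sorted largest to smallest: 119, 18, 13 bp.

119, 18, 13 bp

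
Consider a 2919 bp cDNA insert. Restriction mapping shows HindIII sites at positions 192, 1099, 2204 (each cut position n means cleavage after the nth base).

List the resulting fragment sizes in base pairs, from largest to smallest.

1105, 907, 715, 192 bp

Linear molecule, 3 cuts → 4 fragments:
  192 − 0 = 192 bp
  1099 − 192 = 907 bp
  2204 − 1099 = 1105 bp
  2919 − 2204 = 715 bp
Sorted largest to smallest: 1105, 907, 715, 192 bp.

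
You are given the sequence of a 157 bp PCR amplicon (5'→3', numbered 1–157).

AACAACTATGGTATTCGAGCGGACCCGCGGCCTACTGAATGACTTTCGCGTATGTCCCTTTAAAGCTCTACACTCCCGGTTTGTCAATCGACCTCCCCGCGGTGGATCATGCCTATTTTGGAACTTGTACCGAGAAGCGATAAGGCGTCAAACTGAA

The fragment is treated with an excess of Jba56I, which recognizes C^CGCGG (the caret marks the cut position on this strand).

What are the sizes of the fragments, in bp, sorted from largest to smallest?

72, 60, 25 bp

Jba56I sites (CCGCGG) start at positions 25, 97.
Jba56I cuts after the first base of each site, so after positions 25, 97.
Linear molecule, 2 cuts → 3 fragments:
  1–25 → 25 bp
  26–97 → 72 bp
  98–157 → 60 bp
Sorted largest to smallest: 72, 60, 25 bp.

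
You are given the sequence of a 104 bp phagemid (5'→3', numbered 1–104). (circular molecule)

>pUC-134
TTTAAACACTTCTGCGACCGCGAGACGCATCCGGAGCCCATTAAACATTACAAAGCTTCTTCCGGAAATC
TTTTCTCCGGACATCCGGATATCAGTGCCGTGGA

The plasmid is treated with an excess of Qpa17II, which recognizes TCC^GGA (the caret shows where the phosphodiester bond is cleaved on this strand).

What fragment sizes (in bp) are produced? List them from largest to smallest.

Qpa17II sites (TCCGGA) start at positions 30, 61, 76, 84.
Qpa17II cuts after base 3 of each site, so after positions 32, 63, 78, 86.
Circular molecule, 4 cuts → 4 fragments:
  33–63 → 31 bp
  64–78 → 15 bp
  79–86 → 8 bp
  87–104 then 1–32 → 18 + 32 = 50 bp
Sorted largest to smallest: 50, 31, 15, 8 bp.

50, 31, 15, 8 bp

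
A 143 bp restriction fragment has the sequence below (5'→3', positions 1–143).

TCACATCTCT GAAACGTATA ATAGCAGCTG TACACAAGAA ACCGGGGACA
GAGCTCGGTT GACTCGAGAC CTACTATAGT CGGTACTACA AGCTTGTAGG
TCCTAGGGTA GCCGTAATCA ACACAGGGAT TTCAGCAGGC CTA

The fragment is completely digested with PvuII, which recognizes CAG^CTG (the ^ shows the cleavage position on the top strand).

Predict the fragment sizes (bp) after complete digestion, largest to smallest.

116, 27 bp

The PvuII site (CAGCTG) starts at position 25.
PvuII cuts after base 3 of each site, so after position 27.
Linear molecule, 1 cut → 2 fragments:
  1–27 → 27 bp
  28–143 → 116 bp
Sorted largest to smallest: 116, 27 bp.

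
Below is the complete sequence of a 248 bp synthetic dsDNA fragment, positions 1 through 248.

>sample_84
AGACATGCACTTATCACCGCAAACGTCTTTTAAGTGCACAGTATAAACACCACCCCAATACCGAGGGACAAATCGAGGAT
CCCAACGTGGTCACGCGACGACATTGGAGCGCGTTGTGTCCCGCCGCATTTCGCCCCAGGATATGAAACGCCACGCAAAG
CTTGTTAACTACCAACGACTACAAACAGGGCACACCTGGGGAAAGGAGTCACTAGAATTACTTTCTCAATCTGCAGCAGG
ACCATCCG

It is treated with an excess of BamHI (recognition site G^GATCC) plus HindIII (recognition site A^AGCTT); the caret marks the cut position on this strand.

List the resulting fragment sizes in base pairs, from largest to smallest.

The BamHI site (GGATCC) starts at position 77.
BamHI cuts after the first base of each site, so after position 77.
The HindIII site (AAGCTT) starts at position 158.
HindIII cuts after the first base of each site, so after position 158.
Combined cut positions: 77, 158.
Linear molecule, 2 cuts → 3 fragments:
  1–77 → 77 bp
  78–158 → 81 bp
  159–248 → 90 bp
Sorted largest to smallest: 90, 81, 77 bp.

90, 81, 77 bp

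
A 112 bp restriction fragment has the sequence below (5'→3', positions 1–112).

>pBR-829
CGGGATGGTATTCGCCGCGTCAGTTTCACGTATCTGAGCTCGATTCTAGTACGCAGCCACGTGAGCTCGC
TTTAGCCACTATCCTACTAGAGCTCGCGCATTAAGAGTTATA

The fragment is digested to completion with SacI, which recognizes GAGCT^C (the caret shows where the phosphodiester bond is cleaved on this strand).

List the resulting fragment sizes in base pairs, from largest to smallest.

SacI sites (GAGCTC) start at positions 36, 63, 90.
SacI cuts after base 5 of each site (before the last base), so after positions 40, 67, 94.
Linear molecule, 3 cuts → 4 fragments:
  1–40 → 40 bp
  41–67 → 27 bp
  68–94 → 27 bp
  95–112 → 18 bp
Sorted largest to smallest: 40, 27, 27, 18 bp.

40, 27, 27, 18 bp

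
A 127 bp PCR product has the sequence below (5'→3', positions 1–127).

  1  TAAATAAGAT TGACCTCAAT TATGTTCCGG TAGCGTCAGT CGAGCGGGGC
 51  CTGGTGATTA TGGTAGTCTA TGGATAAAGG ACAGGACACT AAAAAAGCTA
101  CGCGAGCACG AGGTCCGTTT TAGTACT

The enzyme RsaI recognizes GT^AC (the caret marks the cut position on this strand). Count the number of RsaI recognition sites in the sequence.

1

GTAC occurs starting at position 123.
RsaI cuts at 1 site.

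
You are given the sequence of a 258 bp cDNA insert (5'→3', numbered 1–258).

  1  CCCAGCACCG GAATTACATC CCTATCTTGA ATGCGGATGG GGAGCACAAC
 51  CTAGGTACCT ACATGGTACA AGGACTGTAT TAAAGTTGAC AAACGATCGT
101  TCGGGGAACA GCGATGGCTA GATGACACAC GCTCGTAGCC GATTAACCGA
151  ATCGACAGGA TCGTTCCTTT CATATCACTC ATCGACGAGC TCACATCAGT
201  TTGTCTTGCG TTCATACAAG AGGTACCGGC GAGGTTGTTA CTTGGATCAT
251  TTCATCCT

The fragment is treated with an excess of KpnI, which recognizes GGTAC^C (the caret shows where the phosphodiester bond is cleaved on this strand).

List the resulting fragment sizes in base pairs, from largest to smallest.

KpnI sites (GGTACC) start at positions 54, 222.
KpnI cuts after base 5 of each site (before the last base), so after positions 58, 226.
Linear molecule, 2 cuts → 3 fragments:
  1–58 → 58 bp
  59–226 → 168 bp
  227–258 → 32 bp
Sorted largest to smallest: 168, 58, 32 bp.

168, 58, 32 bp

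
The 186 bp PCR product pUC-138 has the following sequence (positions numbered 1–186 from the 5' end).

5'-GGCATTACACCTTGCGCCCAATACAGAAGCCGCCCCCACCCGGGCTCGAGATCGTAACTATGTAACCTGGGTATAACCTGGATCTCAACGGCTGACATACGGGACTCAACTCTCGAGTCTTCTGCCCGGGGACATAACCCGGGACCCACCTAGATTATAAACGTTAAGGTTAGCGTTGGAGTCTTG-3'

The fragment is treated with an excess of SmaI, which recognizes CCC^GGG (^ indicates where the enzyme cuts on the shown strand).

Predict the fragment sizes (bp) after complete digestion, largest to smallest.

86, 46, 41, 13 bp

SmaI sites (CCCGGG) start at positions 39, 125, 138.
SmaI cuts after base 3 of each site, so after positions 41, 127, 140.
Linear molecule, 3 cuts → 4 fragments:
  1–41 → 41 bp
  42–127 → 86 bp
  128–140 → 13 bp
  141–186 → 46 bp
Sorted largest to smallest: 86, 46, 41, 13 bp.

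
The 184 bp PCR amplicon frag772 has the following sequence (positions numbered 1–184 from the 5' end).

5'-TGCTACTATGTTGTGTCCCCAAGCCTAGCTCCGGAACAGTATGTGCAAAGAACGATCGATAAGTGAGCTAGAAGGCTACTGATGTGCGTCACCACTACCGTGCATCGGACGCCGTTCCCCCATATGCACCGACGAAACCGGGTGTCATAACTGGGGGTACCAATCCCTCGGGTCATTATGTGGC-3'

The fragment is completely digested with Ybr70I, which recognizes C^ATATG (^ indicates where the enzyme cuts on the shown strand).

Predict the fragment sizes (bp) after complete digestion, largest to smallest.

The Ybr70I site (CATATG) starts at position 121.
Ybr70I cuts after the first base of each site, so after position 121.
Linear molecule, 1 cut → 2 fragments:
  1–121 → 121 bp
  122–184 → 63 bp
Sorted largest to smallest: 121, 63 bp.

121, 63 bp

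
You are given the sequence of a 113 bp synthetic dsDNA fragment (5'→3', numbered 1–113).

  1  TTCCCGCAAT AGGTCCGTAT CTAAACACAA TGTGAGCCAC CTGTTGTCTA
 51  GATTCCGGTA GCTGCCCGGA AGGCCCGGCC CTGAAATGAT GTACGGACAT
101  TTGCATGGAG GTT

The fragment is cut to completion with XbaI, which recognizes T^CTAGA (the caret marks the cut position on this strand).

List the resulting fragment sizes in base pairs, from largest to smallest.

The XbaI site (TCTAGA) starts at position 47.
XbaI cuts after the first base of each site, so after position 47.
Linear molecule, 1 cut → 2 fragments:
  1–47 → 47 bp
  48–113 → 66 bp
Sorted largest to smallest: 66, 47 bp.

66, 47 bp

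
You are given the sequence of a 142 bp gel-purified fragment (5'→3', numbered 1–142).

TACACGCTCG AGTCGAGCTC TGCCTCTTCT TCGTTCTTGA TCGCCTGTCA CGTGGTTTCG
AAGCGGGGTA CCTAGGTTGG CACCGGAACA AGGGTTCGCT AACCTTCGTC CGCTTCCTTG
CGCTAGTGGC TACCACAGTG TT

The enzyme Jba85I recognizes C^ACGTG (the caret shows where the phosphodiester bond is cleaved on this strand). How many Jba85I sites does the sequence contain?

CACGTG occurs starting at position 49.
Jba85I cuts at 1 site.

1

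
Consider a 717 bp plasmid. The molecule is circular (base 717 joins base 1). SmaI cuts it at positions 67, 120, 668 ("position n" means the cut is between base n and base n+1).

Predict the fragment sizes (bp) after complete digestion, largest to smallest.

548, 116, 53 bp

Circular molecule, 3 cuts → 3 fragments:
  120 − 67 = 53 bp
  668 − 120 = 548 bp
  wrap: 717 − 668 + 67 = 116 bp
Sorted largest to smallest: 548, 116, 53 bp.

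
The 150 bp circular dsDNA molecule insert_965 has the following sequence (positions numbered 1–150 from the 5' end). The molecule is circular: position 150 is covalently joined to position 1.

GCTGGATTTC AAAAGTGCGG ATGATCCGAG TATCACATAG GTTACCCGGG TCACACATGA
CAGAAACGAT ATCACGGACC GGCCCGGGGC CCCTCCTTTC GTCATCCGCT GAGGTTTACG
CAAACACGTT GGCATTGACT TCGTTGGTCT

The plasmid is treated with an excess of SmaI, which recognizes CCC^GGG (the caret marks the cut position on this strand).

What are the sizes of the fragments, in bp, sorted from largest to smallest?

SmaI sites (CCCGGG) start at positions 45, 83.
SmaI cuts after base 3 of each site, so after positions 47, 85.
Circular molecule, 2 cuts → 2 fragments:
  48–85 → 38 bp
  86–150 then 1–47 → 65 + 47 = 112 bp
Sorted largest to smallest: 112, 38 bp.

112, 38 bp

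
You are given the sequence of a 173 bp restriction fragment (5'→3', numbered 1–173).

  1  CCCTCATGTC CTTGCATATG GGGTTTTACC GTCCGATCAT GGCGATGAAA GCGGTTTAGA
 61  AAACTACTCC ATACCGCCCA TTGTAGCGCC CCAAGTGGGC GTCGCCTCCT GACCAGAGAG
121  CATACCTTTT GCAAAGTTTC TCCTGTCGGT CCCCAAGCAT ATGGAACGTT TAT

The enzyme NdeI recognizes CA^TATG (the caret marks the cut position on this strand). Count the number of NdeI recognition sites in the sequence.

CATATG occurs starting at positions 15, 158.
NdeI cuts at 2 sites.

2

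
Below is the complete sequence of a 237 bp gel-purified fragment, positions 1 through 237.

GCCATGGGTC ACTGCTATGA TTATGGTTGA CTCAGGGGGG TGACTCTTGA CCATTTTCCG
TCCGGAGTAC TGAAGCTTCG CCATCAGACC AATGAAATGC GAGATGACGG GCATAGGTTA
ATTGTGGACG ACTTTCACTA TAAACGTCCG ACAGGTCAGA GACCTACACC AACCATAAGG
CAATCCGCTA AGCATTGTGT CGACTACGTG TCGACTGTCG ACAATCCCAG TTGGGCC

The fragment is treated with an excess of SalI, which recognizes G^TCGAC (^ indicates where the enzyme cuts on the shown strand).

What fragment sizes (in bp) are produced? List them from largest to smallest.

199, 20, 11, 7 bp

SalI sites (GTCGAC) start at positions 199, 210, 217.
SalI cuts after the first base of each site, so after positions 199, 210, 217.
Linear molecule, 3 cuts → 4 fragments:
  1–199 → 199 bp
  200–210 → 11 bp
  211–217 → 7 bp
  218–237 → 20 bp
Sorted largest to smallest: 199, 20, 11, 7 bp.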